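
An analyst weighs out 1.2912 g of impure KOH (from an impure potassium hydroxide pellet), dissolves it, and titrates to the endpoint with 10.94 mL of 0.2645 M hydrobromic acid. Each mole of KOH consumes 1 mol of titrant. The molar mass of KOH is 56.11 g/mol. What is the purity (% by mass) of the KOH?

n(HBr) = 0.2645 x 0.01094 = 0.002894 mol.
n(KOH) = 0.002894 / 1 = 0.002894 mol.
mass of KOH = 0.002894 x 56.11 = 0.1624 g.
% purity = 0.1624 / 1.2912 x 100 = 12.6%.

12.6%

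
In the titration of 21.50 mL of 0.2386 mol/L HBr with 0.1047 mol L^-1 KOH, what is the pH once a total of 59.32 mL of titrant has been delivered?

12.13

n(acid) = 0.2386 x 0.02150 = 0.005130 mol; n(KOH) added = 0.1047 x 0.05932 = 0.006211 mol.
Base is in excess by 0.006211 - 0.005130 = 0.001081 mol in a total volume of 0.08082 L.
[OH^-] = 0.001081/0.08082 = 0.01337 M, so pOH = 1.87 and pH = 14.00 - 1.87 = 12.13.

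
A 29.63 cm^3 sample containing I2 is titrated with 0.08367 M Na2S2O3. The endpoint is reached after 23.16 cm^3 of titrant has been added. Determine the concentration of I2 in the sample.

0.0327 M

n(Na2S2O3) = 0.08367 x 0.02316 = 0.001938 mol.
From the balanced equation, 2 mol Na2S2O3 reacts with 1 mol I2, so n(I2) = 0.001938 x 1/2 = 0.0009689 mol.
[I2] = 0.0009689 / 0.02963 L = 0.0327 M.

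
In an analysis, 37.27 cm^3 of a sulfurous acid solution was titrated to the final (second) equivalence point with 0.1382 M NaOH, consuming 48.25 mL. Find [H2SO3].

n(NaOH) = 0.1382 x 0.04825 = 0.006668 mol.
At the final (second) equivalence point, 2 mol OH^- react per mol H2SO3, so n(H2SO3) = 0.006668 / 2 = 0.003334 mol.
[H2SO3] = 0.003334 / 0.03727 L = 0.0895 M.

0.0895 M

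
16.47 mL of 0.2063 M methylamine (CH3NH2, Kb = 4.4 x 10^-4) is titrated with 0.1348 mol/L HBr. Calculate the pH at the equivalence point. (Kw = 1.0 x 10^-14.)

5.87

n(CH3NH2) = 0.2063 x 0.01647 = 0.003398 mol; V(HBr) at equivalence = 0.003398/0.1348 = 0.02521 L.
At equivalence the base is fully converted to CH3NH3+; total volume = 0.04168 L, so [CH3NH3+] = 0.003398/0.04168 = 0.08153 M.
Ka(CH3NH3+) = Kw/Kb = 1.0e-14 / 4.4 x 10^-4 = 2.27e-11.
[H^+] = sqrt(Ka x [CH3NH3+]) = sqrt(2.27e-11 x 0.08153) = 1.36e-6 M.
pH = -log(1.36e-6) = 5.87.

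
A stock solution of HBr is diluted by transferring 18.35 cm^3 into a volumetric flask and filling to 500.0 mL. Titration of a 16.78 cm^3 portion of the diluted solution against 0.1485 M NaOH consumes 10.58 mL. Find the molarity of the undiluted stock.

2.55 M

n(NaOH) = 0.1485 x 0.01058 = 0.001571 mol.
n(HBr) in the aliquot = 0.001571 mol.
[diluted HBr] = 0.001571 / 0.01678 = 0.09363 M.
Dilution factor = 500.0/18.35 = 27.25, so [stock] = 0.09363 x 27.25 = 2.55 M.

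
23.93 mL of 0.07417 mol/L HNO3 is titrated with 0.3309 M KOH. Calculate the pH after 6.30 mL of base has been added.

12.01

n(acid) = 0.07417 x 0.02393 = 0.001775 mol; n(KOH) added = 0.3309 x 0.006300 = 0.002085 mol.
Base is in excess by 0.002085 - 0.001775 = 0.0003098 mol in a total volume of 0.03023 L.
[OH^-] = 0.0003098/0.03023 = 0.01025 M, so pOH = 1.99 and pH = 14.00 - 1.99 = 12.01.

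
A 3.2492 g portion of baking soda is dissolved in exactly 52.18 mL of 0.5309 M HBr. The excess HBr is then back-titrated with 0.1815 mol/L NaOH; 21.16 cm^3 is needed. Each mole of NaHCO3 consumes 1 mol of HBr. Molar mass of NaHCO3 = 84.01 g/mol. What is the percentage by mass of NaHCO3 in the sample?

61.7%

Total n(HBr) added = 0.5309 x 0.05218 = 0.02770 mol.
n(NaOH) used = 0.1815 x 0.02116 = 0.003841 mol, which equals the excess n(HBr).
So n(HBr) consumed by the sample = 0.02770 - 0.003841 = 0.02386 mol.
n(NaHCO3) = 0.02386 / 1 = 0.02386 mol.
mass NaHCO3 = 0.02386 x 84.01 = 2.005 g, so %NaHCO3 = 2.005/3.2492 x 100 = 61.7%.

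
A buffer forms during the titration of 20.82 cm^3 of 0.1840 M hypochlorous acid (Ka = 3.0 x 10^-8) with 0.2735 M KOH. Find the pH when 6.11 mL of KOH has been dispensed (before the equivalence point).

7.41

Initial n(HClO) = 0.1840 x 0.02082 = 0.003831 mol.
n(KOH) added = 0.2735 x 0.006110 = 0.001671 mol, converting that many moles of HClO to ClO-.
Remaining n(HClO) = 0.002160 mol; n(ClO-) = 0.001671 mol.
By Henderson-Hasselbalch, pH = pKa + log([A^-]/[HA]) = 7.52 + log(0.001671/0.002160) = 7.52 + (-0.11) = 7.41.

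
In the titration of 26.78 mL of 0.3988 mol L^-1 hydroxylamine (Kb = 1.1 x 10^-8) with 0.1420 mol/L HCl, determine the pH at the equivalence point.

3.51

n(NH2OH) = 0.3988 x 0.02678 = 0.01068 mol; V(HCl) at equivalence = 0.01068/0.1420 = 0.07521 L.
At equivalence the base is fully converted to NH3OH+; total volume = 0.1020 L, so [NH3OH+] = 0.01068/0.1020 = 0.1047 M.
Ka(NH3OH+) = Kw/Kb = 1.0e-14 / 1.1 x 10^-8 = 9.09e-7.
[H^+] = sqrt(Ka x [NH3OH+]) = sqrt(9.09e-7 x 0.1047) = 0.000309 M.
pH = -log(0.000309) = 3.51.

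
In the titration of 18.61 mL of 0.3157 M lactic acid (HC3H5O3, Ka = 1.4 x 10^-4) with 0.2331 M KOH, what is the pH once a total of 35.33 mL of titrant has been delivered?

12.64

n(acid) = 0.3157 x 0.01861 = 0.005875 mol; n(KOH) added = 0.2331 x 0.03533 = 0.008235 mol.
Base is in excess by 0.008235 - 0.005875 = 0.002360 mol in a total volume of 0.05394 L.
[OH^-] = 0.002360/0.05394 = 0.04376 M, so pOH = 1.36 and pH = 14.00 - 1.36 = 12.64.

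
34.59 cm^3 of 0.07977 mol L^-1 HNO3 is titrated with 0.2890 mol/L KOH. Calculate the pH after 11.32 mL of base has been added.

n(acid) = 0.07977 x 0.03459 = 0.002759 mol; n(KOH) added = 0.2890 x 0.01132 = 0.003271 mol.
Base is in excess by 0.003271 - 0.002759 = 0.0005122 mol in a total volume of 0.04591 L.
[OH^-] = 0.0005122/0.04591 = 0.01116 M, so pOH = 1.95 and pH = 14.00 - 1.95 = 12.05.

12.05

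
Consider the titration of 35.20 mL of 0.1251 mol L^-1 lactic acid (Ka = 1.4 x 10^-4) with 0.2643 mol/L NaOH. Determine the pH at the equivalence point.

8.39

n(HC3H5O3) = 0.1251 x 0.03520 = 0.004404 mol; V(NaOH) at equivalence = 0.004404/0.2643 = 0.01666 L.
At equivalence all the acid is converted to C3H5O3-; total volume = 0.03520 + 0.01666 = 0.05186 L, so [C3H5O3-] = 0.004404/0.05186 = 0.08491 M.
Kb = Kw/Ka = 1.0e-14 / 1.4 x 10^-4 = 7.14e-11.
[OH^-] = sqrt(Kb x [C3H5O3-]) = sqrt(7.14e-11 x 0.08491) = 2.46e-6 M.
pOH = 5.61, so pH = 14.00 - 5.61 = 8.39.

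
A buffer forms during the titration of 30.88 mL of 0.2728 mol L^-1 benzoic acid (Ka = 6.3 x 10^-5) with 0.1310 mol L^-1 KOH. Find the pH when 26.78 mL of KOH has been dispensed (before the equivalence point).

Initial n(C6H5COOH) = 0.2728 x 0.03088 = 0.008424 mol.
n(KOH) added = 0.1310 x 0.02678 = 0.003508 mol, converting that many moles of C6H5COOH to C6H5COO-.
Remaining n(C6H5COOH) = 0.004916 mol; n(C6H5COO-) = 0.003508 mol.
By Henderson-Hasselbalch, pH = pKa + log([A^-]/[HA]) = 4.20 + log(0.003508/0.004916) = 4.20 + (-0.15) = 4.05.

4.05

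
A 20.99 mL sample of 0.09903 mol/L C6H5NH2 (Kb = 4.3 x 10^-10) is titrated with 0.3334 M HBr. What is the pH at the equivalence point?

2.88

n(C6H5NH2) = 0.09903 x 0.02099 = 0.002079 mol; V(HBr) at equivalence = 0.002079/0.3334 = 0.006235 L.
At equivalence the base is fully converted to C6H5NH3+; total volume = 0.02722 L, so [C6H5NH3+] = 0.002079/0.02722 = 0.07635 M.
Ka(C6H5NH3+) = Kw/Kb = 1.0e-14 / 4.3 x 10^-10 = 2.33e-5.
[H^+] = sqrt(Ka x [C6H5NH3+]) = sqrt(2.33e-5 x 0.07635) = 0.00133 M.
pH = -log(0.00133) = 2.88.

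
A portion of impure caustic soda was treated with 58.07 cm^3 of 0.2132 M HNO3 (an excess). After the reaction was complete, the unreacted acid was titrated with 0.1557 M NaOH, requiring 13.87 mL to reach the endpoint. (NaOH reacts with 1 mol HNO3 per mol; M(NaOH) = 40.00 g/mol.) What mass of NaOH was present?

Total n(HNO3) added = 0.2132 x 0.05807 = 0.01238 mol.
n(NaOH) used = 0.1557 x 0.01387 = 0.002160 mol, which equals the excess n(HNO3).
So n(HNO3) consumed by the sample = 0.01238 - 0.002160 = 0.01022 mol.
n(NaOH) = 0.01022 / 1 = 0.01022 mol.
mass = 0.01022 mol x 40.00 g/mol = 0.409 g.

0.409 g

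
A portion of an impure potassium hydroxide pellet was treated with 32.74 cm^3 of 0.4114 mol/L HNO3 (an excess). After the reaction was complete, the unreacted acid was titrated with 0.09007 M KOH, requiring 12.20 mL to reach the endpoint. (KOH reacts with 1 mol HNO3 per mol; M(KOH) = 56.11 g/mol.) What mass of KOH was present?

Total n(HNO3) added = 0.4114 x 0.03274 = 0.01347 mol.
n(KOH) used = 0.09007 x 0.01220 = 0.001099 mol, which equals the excess n(HNO3).
So n(HNO3) consumed by the sample = 0.01347 - 0.001099 = 0.01237 mol.
n(KOH) = 0.01237 / 1 = 0.01237 mol.
mass = 0.01237 mol x 56.11 g/mol = 0.694 g.

0.694 g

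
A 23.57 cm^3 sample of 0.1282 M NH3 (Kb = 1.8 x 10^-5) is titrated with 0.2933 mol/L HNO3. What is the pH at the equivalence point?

5.15

n(NH3) = 0.1282 x 0.02357 = 0.003022 mol; V(HNO3) at equivalence = 0.003022/0.2933 = 0.01030 L.
At equivalence the base is fully converted to NH4+; total volume = 0.03387 L, so [NH4+] = 0.003022/0.03387 = 0.08921 M.
Ka(NH4+) = Kw/Kb = 1.0e-14 / 1.8 x 10^-5 = 5.56e-10.
[H^+] = sqrt(Ka x [NH4+]) = sqrt(5.56e-10 x 0.08921) = 7.04e-6 M.
pH = -log(7.04e-6) = 5.15.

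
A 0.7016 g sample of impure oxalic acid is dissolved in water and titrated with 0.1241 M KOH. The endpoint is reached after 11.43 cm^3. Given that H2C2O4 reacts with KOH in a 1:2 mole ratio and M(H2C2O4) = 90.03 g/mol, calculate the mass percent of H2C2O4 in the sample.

n(KOH) = 0.1241 x 0.01143 = 0.001418 mol.
n(H2C2O4) = 0.001418 / 2 = 0.0007092 mol.
mass of H2C2O4 = 0.0007092 x 90.03 = 0.06385 g.
% purity = 0.06385 / 0.7016 x 100 = 9.10%.

9.10%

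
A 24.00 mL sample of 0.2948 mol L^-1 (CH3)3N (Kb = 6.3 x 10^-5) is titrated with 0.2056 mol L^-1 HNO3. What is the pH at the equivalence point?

5.36

n((CH3)3N) = 0.2948 x 0.02400 = 0.007075 mol; V(HNO3) at equivalence = 0.007075/0.2056 = 0.03441 L.
At equivalence the base is fully converted to (CH3)3NH+; total volume = 0.05841 L, so [(CH3)3NH+] = 0.007075/0.05841 = 0.1211 M.
Ka((CH3)3NH+) = Kw/Kb = 1.0e-14 / 6.3 x 10^-5 = 1.59e-10.
[H^+] = sqrt(Ka x [(CH3)3NH+]) = sqrt(1.59e-10 x 0.1211) = 4.38e-6 M.
pH = -log(4.38e-6) = 5.36.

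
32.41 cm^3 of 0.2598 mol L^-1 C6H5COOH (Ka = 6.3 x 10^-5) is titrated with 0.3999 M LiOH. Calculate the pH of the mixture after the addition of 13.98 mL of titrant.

4.50

Initial n(C6H5COOH) = 0.2598 x 0.03241 = 0.008420 mol.
n(LiOH) added = 0.3999 x 0.01398 = 0.005591 mol, converting that many moles of C6H5COOH to C6H5COO-.
Remaining n(C6H5COOH) = 0.002830 mol; n(C6H5COO-) = 0.005591 mol.
By Henderson-Hasselbalch, pH = pKa + log([A^-]/[HA]) = 4.20 + log(0.005591/0.002830) = 4.20 + (+0.30) = 4.50.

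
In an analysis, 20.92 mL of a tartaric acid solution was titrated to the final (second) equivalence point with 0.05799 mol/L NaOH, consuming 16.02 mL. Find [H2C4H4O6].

0.0222 M

n(NaOH) = 0.05799 x 0.01602 = 0.0009290 mol.
At the final (second) equivalence point, 2 mol OH^- react per mol H2C4H4O6, so n(H2C4H4O6) = 0.0009290 / 2 = 0.0004645 mol.
[H2C4H4O6] = 0.0004645 / 0.02092 L = 0.0222 M.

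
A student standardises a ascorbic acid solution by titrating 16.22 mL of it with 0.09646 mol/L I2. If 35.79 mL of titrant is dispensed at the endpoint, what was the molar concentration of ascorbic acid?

0.213 M

n(I2) = 0.09646 x 0.03579 = 0.003452 mol.
From the balanced equation, 1 mol I2 reacts with 1 mol ascorbic acid, so n(ascorbic acid) = 0.003452 x 1/1 = 0.003452 mol.
[ascorbic acid] = 0.003452 / 0.01622 L = 0.213 M.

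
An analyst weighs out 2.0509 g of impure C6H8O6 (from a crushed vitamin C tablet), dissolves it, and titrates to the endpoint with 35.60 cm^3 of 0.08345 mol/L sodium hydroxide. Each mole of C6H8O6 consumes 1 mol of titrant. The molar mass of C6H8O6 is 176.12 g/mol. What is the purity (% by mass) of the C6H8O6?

25.5%

n(NaOH) = 0.08345 x 0.03560 = 0.002971 mol.
n(C6H8O6) = 0.002971 / 1 = 0.002971 mol.
mass of C6H8O6 = 0.002971 x 176.12 = 0.5232 g.
% purity = 0.5232 / 2.0509 x 100 = 25.5%.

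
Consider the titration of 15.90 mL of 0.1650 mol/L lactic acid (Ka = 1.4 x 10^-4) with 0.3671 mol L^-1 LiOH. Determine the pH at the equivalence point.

8.46

n(HC3H5O3) = 0.1650 x 0.01590 = 0.002624 mol; V(LiOH) at equivalence = 0.002624/0.3671 = 0.007147 L.
At equivalence all the acid is converted to C3H5O3-; total volume = 0.01590 + 0.007147 = 0.02305 L, so [C3H5O3-] = 0.002624/0.02305 = 0.1138 M.
Kb = Kw/Ka = 1.0e-14 / 1.4 x 10^-4 = 7.14e-11.
[OH^-] = sqrt(Kb x [C3H5O3-]) = sqrt(7.14e-11 x 0.1138) = 2.85e-6 M.
pOH = 5.54, so pH = 14.00 - 5.54 = 8.46.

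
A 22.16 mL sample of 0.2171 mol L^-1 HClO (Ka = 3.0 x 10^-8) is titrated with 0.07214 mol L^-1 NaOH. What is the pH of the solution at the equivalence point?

n(HClO) = 0.2171 x 0.02216 = 0.004811 mol; V(NaOH) at equivalence = 0.004811/0.07214 = 0.06669 L.
At equivalence all the acid is converted to ClO-; total volume = 0.02216 + 0.06669 = 0.08885 L, so [ClO-] = 0.004811/0.08885 = 0.05415 M.
Kb = Kw/Ka = 1.0e-14 / 3.0 x 10^-8 = 3.33e-7.
[OH^-] = sqrt(Kb x [ClO-]) = sqrt(3.33e-7 x 0.05415) = 0.000134 M.
pOH = 3.87, so pH = 14.00 - 3.87 = 10.13.

10.13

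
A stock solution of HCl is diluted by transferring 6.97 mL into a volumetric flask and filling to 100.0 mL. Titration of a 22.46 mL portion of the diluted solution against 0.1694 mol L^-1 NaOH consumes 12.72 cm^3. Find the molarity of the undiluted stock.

n(NaOH) = 0.1694 x 0.01272 = 0.002155 mol.
n(HCl) in the aliquot = 0.002155 mol.
[diluted HCl] = 0.002155 / 0.02246 = 0.09594 M.
Dilution factor = 100.0/6.970 = 14.35, so [stock] = 0.09594 x 14.35 = 1.38 M.

1.38 M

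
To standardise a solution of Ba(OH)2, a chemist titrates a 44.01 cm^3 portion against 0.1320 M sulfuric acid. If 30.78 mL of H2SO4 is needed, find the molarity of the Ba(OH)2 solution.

0.0923 M

n(H2SO4) delivered = 0.1320 x 0.03078 = 0.004063 mol.
For a 1:1 reaction, n(Ba(OH)2) = 0.004063 mol.
[Ba(OH)2] = 0.004063 mol / 0.04401 L = 0.0923 M.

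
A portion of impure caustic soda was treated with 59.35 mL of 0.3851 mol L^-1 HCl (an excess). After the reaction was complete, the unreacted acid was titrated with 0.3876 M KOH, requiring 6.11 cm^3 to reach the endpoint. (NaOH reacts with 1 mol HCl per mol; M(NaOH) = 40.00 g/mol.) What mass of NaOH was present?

Total n(HCl) added = 0.3851 x 0.05935 = 0.02286 mol.
n(KOH) used = 0.3876 x 0.006110 = 0.002368 mol, which equals the excess n(HCl).
So n(HCl) consumed by the sample = 0.02286 - 0.002368 = 0.02049 mol.
n(NaOH) = 0.02049 / 1 = 0.02049 mol.
mass = 0.02049 mol x 40.00 g/mol = 0.819 g.

0.819 g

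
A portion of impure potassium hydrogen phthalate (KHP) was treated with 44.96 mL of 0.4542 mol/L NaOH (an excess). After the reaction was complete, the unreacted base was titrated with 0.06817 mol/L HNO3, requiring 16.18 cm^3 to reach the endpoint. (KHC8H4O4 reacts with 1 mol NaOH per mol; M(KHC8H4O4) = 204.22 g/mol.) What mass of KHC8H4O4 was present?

Total n(NaOH) added = 0.4542 x 0.04496 = 0.02042 mol.
n(HNO3) used = 0.06817 x 0.01618 = 0.001103 mol, which equals the excess n(NaOH).
So n(NaOH) consumed by the sample = 0.02042 - 0.001103 = 0.01932 mol.
n(KHC8H4O4) = 0.01932 / 1 = 0.01932 mol.
mass = 0.01932 mol x 204.22 g/mol = 3.95 g.

3.95 g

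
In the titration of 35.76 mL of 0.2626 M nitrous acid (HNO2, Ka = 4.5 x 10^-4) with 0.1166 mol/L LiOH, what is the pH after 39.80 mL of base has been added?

3.34

Initial n(HNO2) = 0.2626 x 0.03576 = 0.009391 mol.
n(LiOH) added = 0.1166 x 0.03980 = 0.004641 mol, converting that many moles of HNO2 to NO2-.
Remaining n(HNO2) = 0.004750 mol; n(NO2-) = 0.004641 mol.
By Henderson-Hasselbalch, pH = pKa + log([A^-]/[HA]) = 3.35 + log(0.004641/0.004750) = 3.35 + (-0.01) = 3.34.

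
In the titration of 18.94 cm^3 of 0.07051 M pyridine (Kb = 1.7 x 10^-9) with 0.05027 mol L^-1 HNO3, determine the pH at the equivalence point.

3.38

n(C5H5N) = 0.07051 x 0.01894 = 0.001335 mol; V(HNO3) at equivalence = 0.001335/0.05027 = 0.02657 L.
At equivalence the base is fully converted to C5H5NH+; total volume = 0.04551 L, so [C5H5NH+] = 0.001335/0.04551 = 0.02935 M.
Ka(C5H5NH+) = Kw/Kb = 1.0e-14 / 1.7 x 10^-9 = 5.88e-6.
[H^+] = sqrt(Ka x [C5H5NH+]) = sqrt(5.88e-6 x 0.02935) = 0.000415 M.
pH = -log(0.000415) = 3.38.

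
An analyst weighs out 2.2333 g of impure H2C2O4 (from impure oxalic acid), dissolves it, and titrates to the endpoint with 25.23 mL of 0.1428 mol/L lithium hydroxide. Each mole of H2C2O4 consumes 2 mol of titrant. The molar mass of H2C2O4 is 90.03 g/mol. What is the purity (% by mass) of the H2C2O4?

n(LiOH) = 0.1428 x 0.02523 = 0.003603 mol.
n(H2C2O4) = 0.003603 / 2 = 0.001801 mol.
mass of H2C2O4 = 0.001801 x 90.03 = 0.1622 g.
% purity = 0.1622 / 2.2333 x 100 = 7.26%.

7.26%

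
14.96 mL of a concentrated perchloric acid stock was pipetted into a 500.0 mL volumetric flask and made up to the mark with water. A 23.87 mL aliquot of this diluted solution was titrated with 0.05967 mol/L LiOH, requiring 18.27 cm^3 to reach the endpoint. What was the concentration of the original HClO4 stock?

n(LiOH) = 0.05967 x 0.01827 = 0.001090 mol.
n(HClO4) in the aliquot = 0.001090 mol.
[diluted HClO4] = 0.001090 / 0.02387 = 0.04567 M.
Dilution factor = 500.0/14.96 = 33.42, so [stock] = 0.04567 x 33.42 = 1.53 M.

1.53 M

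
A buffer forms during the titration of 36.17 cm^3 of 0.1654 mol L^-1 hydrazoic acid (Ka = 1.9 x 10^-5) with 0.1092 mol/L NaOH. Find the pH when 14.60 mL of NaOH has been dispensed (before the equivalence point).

4.28

Initial n(HN3) = 0.1654 x 0.03617 = 0.005983 mol.
n(NaOH) added = 0.1092 x 0.01460 = 0.001594 mol, converting that many moles of HN3 to N3-.
Remaining n(HN3) = 0.004388 mol; n(N3-) = 0.001594 mol.
By Henderson-Hasselbalch, pH = pKa + log([A^-]/[HA]) = 4.72 + log(0.001594/0.004388) = 4.72 + (-0.44) = 4.28.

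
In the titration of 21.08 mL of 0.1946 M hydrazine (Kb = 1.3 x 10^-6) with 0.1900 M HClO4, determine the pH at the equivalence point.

4.57

n(N2H4) = 0.1946 x 0.02108 = 0.004102 mol; V(HClO4) at equivalence = 0.004102/0.1900 = 0.02159 L.
At equivalence the base is fully converted to N2H5+; total volume = 0.04267 L, so [N2H5+] = 0.004102/0.04267 = 0.09614 M.
Ka(N2H5+) = Kw/Kb = 1.0e-14 / 1.3 x 10^-6 = 7.69e-9.
[H^+] = sqrt(Ka x [N2H5+]) = sqrt(7.69e-9 x 0.09614) = 2.72e-5 M.
pH = -log(2.72e-5) = 4.57.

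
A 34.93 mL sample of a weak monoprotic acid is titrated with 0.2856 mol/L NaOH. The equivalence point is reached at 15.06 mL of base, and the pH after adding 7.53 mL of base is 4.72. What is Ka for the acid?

7.53 mL is half of the equivalence volume, so this is the half-equivalence point where [HA] = [A^-].
At half-equivalence pH = pKa, so pKa = 4.72.
Ka = 10^(-4.72) = 1.9 x 10^-5.

1.9 x 10^-5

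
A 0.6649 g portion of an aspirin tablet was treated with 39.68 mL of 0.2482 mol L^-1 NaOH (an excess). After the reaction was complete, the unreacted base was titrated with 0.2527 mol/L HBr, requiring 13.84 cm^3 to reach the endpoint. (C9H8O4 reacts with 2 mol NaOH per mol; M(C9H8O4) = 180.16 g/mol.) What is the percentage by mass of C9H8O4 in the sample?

Total n(NaOH) added = 0.2482 x 0.03968 = 0.009849 mol.
n(HBr) used = 0.2527 x 0.01384 = 0.003497 mol, which equals the excess n(NaOH).
So n(NaOH) consumed by the sample = 0.009849 - 0.003497 = 0.006351 mol.
n(C9H8O4) = 0.006351 / 2 = 0.003176 mol.
mass C9H8O4 = 0.003176 x 180.16 = 0.5721 g, so %C9H8O4 = 0.5721/0.6649 x 100 = 86.0%.

86.0%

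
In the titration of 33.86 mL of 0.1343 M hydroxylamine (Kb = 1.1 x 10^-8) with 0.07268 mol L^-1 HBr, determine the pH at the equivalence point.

3.68

n(NH2OH) = 0.1343 x 0.03386 = 0.004547 mol; V(HBr) at equivalence = 0.004547/0.07268 = 0.06257 L.
At equivalence the base is fully converted to NH3OH+; total volume = 0.09643 L, so [NH3OH+] = 0.004547/0.09643 = 0.04716 M.
Ka(NH3OH+) = Kw/Kb = 1.0e-14 / 1.1 x 10^-8 = 9.09e-7.
[H^+] = sqrt(Ka x [NH3OH+]) = sqrt(9.09e-7 x 0.04716) = 0.000207 M.
pH = -log(0.000207) = 3.68.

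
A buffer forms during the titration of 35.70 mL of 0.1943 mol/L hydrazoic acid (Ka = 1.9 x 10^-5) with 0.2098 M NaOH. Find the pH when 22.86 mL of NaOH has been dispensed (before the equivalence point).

5.07

Initial n(HN3) = 0.1943 x 0.03570 = 0.006937 mol.
n(NaOH) added = 0.2098 x 0.02286 = 0.004796 mol, converting that many moles of HN3 to N3-.
Remaining n(HN3) = 0.002140 mol; n(N3-) = 0.004796 mol.
By Henderson-Hasselbalch, pH = pKa + log([A^-]/[HA]) = 4.72 + log(0.004796/0.002140) = 4.72 + (+0.35) = 5.07.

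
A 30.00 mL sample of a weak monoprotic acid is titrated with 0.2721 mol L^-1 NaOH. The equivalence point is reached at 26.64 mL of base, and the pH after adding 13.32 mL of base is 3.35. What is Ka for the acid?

13.32 mL is half of the equivalence volume, so this is the half-equivalence point where [HA] = [A^-].
At half-equivalence pH = pKa, so pKa = 3.35.
Ka = 10^(-3.35) = 4.5 x 10^-4.

4.5 x 10^-4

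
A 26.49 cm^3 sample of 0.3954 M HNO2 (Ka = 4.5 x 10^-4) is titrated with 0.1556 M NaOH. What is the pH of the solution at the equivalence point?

n(HNO2) = 0.3954 x 0.02649 = 0.01047 mol; V(NaOH) at equivalence = 0.01047/0.1556 = 0.06731 L.
At equivalence all the acid is converted to NO2-; total volume = 0.02649 + 0.06731 = 0.09380 L, so [NO2-] = 0.01047/0.09380 = 0.1117 M.
Kb = Kw/Ka = 1.0e-14 / 4.5 x 10^-4 = 2.22e-11.
[OH^-] = sqrt(Kb x [NO2-]) = sqrt(2.22e-11 x 0.1117) = 1.58e-6 M.
pOH = 5.80, so pH = 14.00 - 5.80 = 8.20.

8.20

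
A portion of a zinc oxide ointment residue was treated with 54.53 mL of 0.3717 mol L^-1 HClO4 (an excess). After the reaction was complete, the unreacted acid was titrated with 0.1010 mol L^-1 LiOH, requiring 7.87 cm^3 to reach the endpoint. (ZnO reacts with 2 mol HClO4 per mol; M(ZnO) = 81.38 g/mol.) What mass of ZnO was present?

0.792 g

Total n(HClO4) added = 0.3717 x 0.05453 = 0.02027 mol.
n(LiOH) used = 0.1010 x 0.007870 = 0.0007949 mol, which equals the excess n(HClO4).
So n(HClO4) consumed by the sample = 0.02027 - 0.0007949 = 0.01947 mol.
n(ZnO) = 0.01947 / 2 = 0.009737 mol.
mass = 0.009737 mol x 81.38 g/mol = 0.792 g.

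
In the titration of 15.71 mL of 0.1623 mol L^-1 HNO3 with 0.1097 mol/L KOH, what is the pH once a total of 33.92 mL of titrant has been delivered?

12.37

n(acid) = 0.1623 x 0.01571 = 0.002550 mol; n(KOH) added = 0.1097 x 0.03392 = 0.003721 mol.
Base is in excess by 0.003721 - 0.002550 = 0.001171 mol in a total volume of 0.04963 L.
[OH^-] = 0.001171/0.04963 = 0.02360 M, so pOH = 1.63 and pH = 14.00 - 1.63 = 12.37.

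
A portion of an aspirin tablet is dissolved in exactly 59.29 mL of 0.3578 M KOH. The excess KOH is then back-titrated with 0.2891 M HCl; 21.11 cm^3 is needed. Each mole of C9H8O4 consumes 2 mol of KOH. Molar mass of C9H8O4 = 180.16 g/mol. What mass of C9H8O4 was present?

Total n(KOH) added = 0.3578 x 0.05929 = 0.02121 mol.
n(HCl) used = 0.2891 x 0.02111 = 0.006103 mol, which equals the excess n(KOH).
So n(KOH) consumed by the sample = 0.02121 - 0.006103 = 0.01511 mol.
n(C9H8O4) = 0.01511 / 2 = 0.007556 mol.
mass = 0.007556 mol x 180.16 g/mol = 1.36 g.

1.36 g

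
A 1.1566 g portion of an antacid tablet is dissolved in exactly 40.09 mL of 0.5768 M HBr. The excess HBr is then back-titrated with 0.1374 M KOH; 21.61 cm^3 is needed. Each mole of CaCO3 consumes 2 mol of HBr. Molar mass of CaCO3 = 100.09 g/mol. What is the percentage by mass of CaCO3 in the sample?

Total n(HBr) added = 0.5768 x 0.04009 = 0.02312 mol.
n(KOH) used = 0.1374 x 0.02161 = 0.002969 mol, which equals the excess n(HBr).
So n(HBr) consumed by the sample = 0.02312 - 0.002969 = 0.02015 mol.
n(CaCO3) = 0.02015 / 2 = 0.01008 mol.
mass CaCO3 = 0.01008 x 100.09 = 1.009 g, so %CaCO3 = 1.009/1.1566 x 100 = 87.2%.

87.2%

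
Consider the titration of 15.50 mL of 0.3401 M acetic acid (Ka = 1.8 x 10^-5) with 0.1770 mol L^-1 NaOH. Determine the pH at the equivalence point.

8.91

n(CH3COOH) = 0.3401 x 0.01550 = 0.005272 mol; V(NaOH) at equivalence = 0.005272/0.1770 = 0.02978 L.
At equivalence all the acid is converted to CH3COO-; total volume = 0.01550 + 0.02978 = 0.04528 L, so [CH3COO-] = 0.005272/0.04528 = 0.1164 M.
Kb = Kw/Ka = 1.0e-14 / 1.8 x 10^-5 = 5.56e-10.
[OH^-] = sqrt(Kb x [CH3COO-]) = sqrt(5.56e-10 x 0.1164) = 8.04e-6 M.
pOH = 5.09, so pH = 14.00 - 5.09 = 8.91.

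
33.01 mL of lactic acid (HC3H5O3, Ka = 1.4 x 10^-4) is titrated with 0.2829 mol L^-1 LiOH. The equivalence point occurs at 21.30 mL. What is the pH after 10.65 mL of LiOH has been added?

3.85

10.65 mL is exactly half the equivalence volume (21.30/2), i.e. the half-equivalence point.
There, n(HA) = n(A^-), so pH = pKa = -log(1.4 x 10^-4) = 3.85.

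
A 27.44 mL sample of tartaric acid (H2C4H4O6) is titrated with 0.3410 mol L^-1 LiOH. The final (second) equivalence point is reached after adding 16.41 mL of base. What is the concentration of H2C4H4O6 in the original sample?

0.102 M

n(LiOH) = 0.3410 x 0.01641 = 0.005596 mol.
At the final (second) equivalence point, 2 mol OH^- react per mol H2C4H4O6, so n(H2C4H4O6) = 0.005596 / 2 = 0.002798 mol.
[H2C4H4O6] = 0.002798 / 0.02744 L = 0.102 M.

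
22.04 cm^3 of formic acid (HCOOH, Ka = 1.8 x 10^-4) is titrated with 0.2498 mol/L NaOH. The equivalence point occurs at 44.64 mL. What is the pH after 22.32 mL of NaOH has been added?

22.32 mL is exactly half the equivalence volume (44.64/2), i.e. the half-equivalence point.
There, n(HA) = n(A^-), so pH = pKa = -log(1.8 x 10^-4) = 3.74.

3.74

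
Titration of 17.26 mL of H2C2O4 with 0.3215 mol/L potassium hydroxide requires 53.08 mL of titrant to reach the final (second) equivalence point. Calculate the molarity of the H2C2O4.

n(KOH) = 0.3215 x 0.05308 = 0.01707 mol.
At the final (second) equivalence point, 2 mol OH^- react per mol H2C2O4, so n(H2C2O4) = 0.01707 / 2 = 0.008533 mol.
[H2C2O4] = 0.008533 / 0.01726 L = 0.494 M.

0.494 M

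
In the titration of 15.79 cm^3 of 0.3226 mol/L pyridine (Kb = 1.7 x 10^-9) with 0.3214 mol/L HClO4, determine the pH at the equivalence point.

3.01

n(C5H5N) = 0.3226 x 0.01579 = 0.005094 mol; V(HClO4) at equivalence = 0.005094/0.3214 = 0.01585 L.
At equivalence the base is fully converted to C5H5NH+; total volume = 0.03164 L, so [C5H5NH+] = 0.005094/0.03164 = 0.1610 M.
Ka(C5H5NH+) = Kw/Kb = 1.0e-14 / 1.7 x 10^-9 = 5.88e-6.
[H^+] = sqrt(Ka x [C5H5NH+]) = sqrt(5.88e-6 x 0.1610) = 0.000973 M.
pH = -log(0.000973) = 3.01.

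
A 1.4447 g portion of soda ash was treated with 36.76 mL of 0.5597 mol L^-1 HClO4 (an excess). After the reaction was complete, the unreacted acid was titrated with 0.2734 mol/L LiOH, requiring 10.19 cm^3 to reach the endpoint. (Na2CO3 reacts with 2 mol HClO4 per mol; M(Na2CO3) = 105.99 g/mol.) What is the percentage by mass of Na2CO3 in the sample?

Total n(HClO4) added = 0.5597 x 0.03676 = 0.02057 mol.
n(LiOH) used = 0.2734 x 0.01019 = 0.002786 mol, which equals the excess n(HClO4).
So n(HClO4) consumed by the sample = 0.02057 - 0.002786 = 0.01779 mol.
n(Na2CO3) = 0.01779 / 2 = 0.008894 mol.
mass Na2CO3 = 0.008894 x 105.99 = 0.9427 g, so %Na2CO3 = 0.9427/1.4447 x 100 = 65.3%.

65.3%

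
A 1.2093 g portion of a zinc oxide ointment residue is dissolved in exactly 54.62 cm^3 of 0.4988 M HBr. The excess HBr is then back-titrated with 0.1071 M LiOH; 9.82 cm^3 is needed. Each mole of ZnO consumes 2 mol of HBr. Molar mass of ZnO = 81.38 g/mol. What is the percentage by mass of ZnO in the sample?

88.1%

Total n(HBr) added = 0.4988 x 0.05462 = 0.02724 mol.
n(LiOH) used = 0.1071 x 0.009820 = 0.001052 mol, which equals the excess n(HBr).
So n(HBr) consumed by the sample = 0.02724 - 0.001052 = 0.02619 mol.
n(ZnO) = 0.02619 / 2 = 0.01310 mol.
mass ZnO = 0.01310 x 81.38 = 1.066 g, so %ZnO = 1.066/1.2093 x 100 = 88.1%.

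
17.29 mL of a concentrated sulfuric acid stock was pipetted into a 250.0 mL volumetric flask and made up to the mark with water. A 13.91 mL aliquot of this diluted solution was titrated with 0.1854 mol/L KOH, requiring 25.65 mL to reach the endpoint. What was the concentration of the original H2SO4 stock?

2.47 M

n(KOH) = 0.1854 x 0.02565 = 0.004756 mol.
n(H2SO4) in the aliquot = 0.004756 x 1/2 = 0.002378 mol.
[diluted H2SO4] = 0.002378 / 0.01391 = 0.1709 M.
Dilution factor = 250.0/17.29 = 14.46, so [stock] = 0.1709 x 14.46 = 2.47 M.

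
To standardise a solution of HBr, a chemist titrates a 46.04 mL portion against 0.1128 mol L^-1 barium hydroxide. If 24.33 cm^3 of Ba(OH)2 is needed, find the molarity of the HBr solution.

n(Ba(OH)2) delivered = 0.1128 x 0.02433 = 0.002744 mol.
The reaction is 2 HBr + 1 Ba(OH)2, so n(HBr) = 0.002744 x 2/1 = 0.005489 mol.
[HBr] = 0.005489 mol / 0.04604 L = 0.119 M.

0.119 M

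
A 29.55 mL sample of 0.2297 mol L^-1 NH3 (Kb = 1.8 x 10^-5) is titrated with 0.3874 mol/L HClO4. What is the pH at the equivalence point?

5.05

n(NH3) = 0.2297 x 0.02955 = 0.006788 mol; V(HClO4) at equivalence = 0.006788/0.3874 = 0.01752 L.
At equivalence the base is fully converted to NH4+; total volume = 0.04707 L, so [NH4+] = 0.006788/0.04707 = 0.1442 M.
Ka(NH4+) = Kw/Kb = 1.0e-14 / 1.8 x 10^-5 = 5.56e-10.
[H^+] = sqrt(Ka x [NH4+]) = sqrt(5.56e-10 x 0.1442) = 8.95e-6 M.
pH = -log(8.95e-6) = 5.05.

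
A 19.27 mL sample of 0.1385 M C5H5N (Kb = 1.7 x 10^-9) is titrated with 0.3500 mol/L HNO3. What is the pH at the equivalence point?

3.12

n(C5H5N) = 0.1385 x 0.01927 = 0.002669 mol; V(HNO3) at equivalence = 0.002669/0.3500 = 0.007625 L.
At equivalence the base is fully converted to C5H5NH+; total volume = 0.02690 L, so [C5H5NH+] = 0.002669/0.02690 = 0.09923 M.
Ka(C5H5NH+) = Kw/Kb = 1.0e-14 / 1.7 x 10^-9 = 5.88e-6.
[H^+] = sqrt(Ka x [C5H5NH+]) = sqrt(5.88e-6 x 0.09923) = 0.000764 M.
pH = -log(0.000764) = 3.12.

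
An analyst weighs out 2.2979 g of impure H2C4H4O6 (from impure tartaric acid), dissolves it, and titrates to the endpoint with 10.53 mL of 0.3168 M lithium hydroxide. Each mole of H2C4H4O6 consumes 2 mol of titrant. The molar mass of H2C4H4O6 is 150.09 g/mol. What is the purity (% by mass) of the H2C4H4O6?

10.9%

n(LiOH) = 0.3168 x 0.01053 = 0.003336 mol.
n(H2C4H4O6) = 0.003336 / 2 = 0.001668 mol.
mass of H2C4H4O6 = 0.001668 x 150.09 = 0.2503 g.
% purity = 0.2503 / 2.2979 x 100 = 10.9%.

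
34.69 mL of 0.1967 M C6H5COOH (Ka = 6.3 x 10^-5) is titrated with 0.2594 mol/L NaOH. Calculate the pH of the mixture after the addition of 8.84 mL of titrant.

3.90

Initial n(C6H5COOH) = 0.1967 x 0.03469 = 0.006824 mol.
n(NaOH) added = 0.2594 x 0.008840 = 0.002293 mol, converting that many moles of C6H5COOH to C6H5COO-.
Remaining n(C6H5COOH) = 0.004530 mol; n(C6H5COO-) = 0.002293 mol.
By Henderson-Hasselbalch, pH = pKa + log([A^-]/[HA]) = 4.20 + log(0.002293/0.004530) = 4.20 + (-0.30) = 3.90.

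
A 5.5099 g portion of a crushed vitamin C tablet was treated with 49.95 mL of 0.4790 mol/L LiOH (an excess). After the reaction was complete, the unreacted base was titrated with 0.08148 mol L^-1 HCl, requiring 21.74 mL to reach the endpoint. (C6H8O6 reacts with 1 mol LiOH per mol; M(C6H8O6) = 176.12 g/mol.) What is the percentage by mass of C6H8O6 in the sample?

Total n(LiOH) added = 0.4790 x 0.04995 = 0.02393 mol.
n(HCl) used = 0.08148 x 0.02174 = 0.001771 mol, which equals the excess n(LiOH).
So n(LiOH) consumed by the sample = 0.02393 - 0.001771 = 0.02215 mol.
n(C6H8O6) = 0.02215 / 1 = 0.02215 mol.
mass C6H8O6 = 0.02215 x 176.12 = 3.902 g, so %C6H8O6 = 3.902/5.5099 x 100 = 70.8%.

70.8%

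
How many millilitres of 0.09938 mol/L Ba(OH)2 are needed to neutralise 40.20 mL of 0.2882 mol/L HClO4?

58.3 mL

n(HClO4) = 0.2882 mol/L x 0.04020 L = 0.01159 mol.
The neutralisation is 2 HClO4 : 1 Ba(OH)2, so n(Ba(OH)2) = 0.01159 x 1/2 = 0.005793 mol.
V(Ba(OH)2) = 0.005793 / 0.09938 = 0.05829 L = 58.3 mL.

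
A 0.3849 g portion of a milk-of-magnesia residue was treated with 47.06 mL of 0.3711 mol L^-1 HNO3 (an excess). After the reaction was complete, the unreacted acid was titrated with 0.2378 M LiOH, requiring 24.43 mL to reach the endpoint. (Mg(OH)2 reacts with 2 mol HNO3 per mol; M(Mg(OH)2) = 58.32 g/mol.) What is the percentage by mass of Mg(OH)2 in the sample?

88.3%

Total n(HNO3) added = 0.3711 x 0.04706 = 0.01746 mol.
n(LiOH) used = 0.2378 x 0.02443 = 0.005809 mol, which equals the excess n(HNO3).
So n(HNO3) consumed by the sample = 0.01746 - 0.005809 = 0.01165 mol.
n(Mg(OH)2) = 0.01165 / 2 = 0.005827 mol.
mass Mg(OH)2 = 0.005827 x 58.32 = 0.3398 g, so %Mg(OH)2 = 0.3398/0.3849 x 100 = 88.3%.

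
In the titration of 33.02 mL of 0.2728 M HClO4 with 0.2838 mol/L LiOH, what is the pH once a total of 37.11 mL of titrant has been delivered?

12.34

n(acid) = 0.2728 x 0.03302 = 0.009008 mol; n(LiOH) added = 0.2838 x 0.03711 = 0.01053 mol.
Base is in excess by 0.01053 - 0.009008 = 0.001524 mol in a total volume of 0.07013 L.
[OH^-] = 0.001524/0.07013 = 0.02173 M, so pOH = 1.66 and pH = 14.00 - 1.66 = 12.34.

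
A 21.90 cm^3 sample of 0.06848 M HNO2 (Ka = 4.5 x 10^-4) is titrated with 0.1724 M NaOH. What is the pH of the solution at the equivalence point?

8.02

n(HNO2) = 0.06848 x 0.02190 = 0.001500 mol; V(NaOH) at equivalence = 0.001500/0.1724 = 0.008699 L.
At equivalence all the acid is converted to NO2-; total volume = 0.02190 + 0.008699 = 0.03060 L, so [NO2-] = 0.001500/0.03060 = 0.04901 M.
Kb = Kw/Ka = 1.0e-14 / 4.5 x 10^-4 = 2.22e-11.
[OH^-] = sqrt(Kb x [NO2-]) = sqrt(2.22e-11 x 0.04901) = 1.04e-6 M.
pOH = 5.98, so pH = 14.00 - 5.98 = 8.02.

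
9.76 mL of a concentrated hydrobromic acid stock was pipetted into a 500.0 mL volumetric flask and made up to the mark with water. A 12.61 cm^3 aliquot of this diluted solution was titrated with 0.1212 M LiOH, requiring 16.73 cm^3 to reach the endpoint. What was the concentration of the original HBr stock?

8.24 M

n(LiOH) = 0.1212 x 0.01673 = 0.002028 mol.
n(HBr) in the aliquot = 0.002028 mol.
[diluted HBr] = 0.002028 / 0.01261 = 0.1608 M.
Dilution factor = 500.0/9.760 = 51.23, so [stock] = 0.1608 x 51.23 = 8.24 M.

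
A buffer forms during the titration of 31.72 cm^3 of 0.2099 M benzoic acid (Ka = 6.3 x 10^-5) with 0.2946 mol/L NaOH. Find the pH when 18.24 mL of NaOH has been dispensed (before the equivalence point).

4.82

Initial n(C6H5COOH) = 0.2099 x 0.03172 = 0.006658 mol.
n(NaOH) added = 0.2946 x 0.01824 = 0.005374 mol, converting that many moles of C6H5COOH to C6H5COO-.
Remaining n(C6H5COOH) = 0.001285 mol; n(C6H5COO-) = 0.005374 mol.
By Henderson-Hasselbalch, pH = pKa + log([A^-]/[HA]) = 4.20 + log(0.005374/0.001285) = 4.20 + (+0.62) = 4.82.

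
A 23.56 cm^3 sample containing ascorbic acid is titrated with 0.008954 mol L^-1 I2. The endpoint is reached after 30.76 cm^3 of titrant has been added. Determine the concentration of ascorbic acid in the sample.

0.0117 M

n(I2) = 0.008954 x 0.03076 = 0.0002754 mol.
From the balanced equation, 1 mol I2 reacts with 1 mol ascorbic acid, so n(ascorbic acid) = 0.0002754 x 1/1 = 0.0002754 mol.
[ascorbic acid] = 0.0002754 / 0.02356 L = 0.0117 M.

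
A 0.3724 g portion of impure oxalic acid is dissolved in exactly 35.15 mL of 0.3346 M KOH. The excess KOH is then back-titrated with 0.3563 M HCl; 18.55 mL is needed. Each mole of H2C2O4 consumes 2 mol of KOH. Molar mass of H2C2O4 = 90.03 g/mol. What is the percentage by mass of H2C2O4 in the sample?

62.3%

Total n(KOH) added = 0.3346 x 0.03515 = 0.01176 mol.
n(HCl) used = 0.3563 x 0.01855 = 0.006609 mol, which equals the excess n(KOH).
So n(KOH) consumed by the sample = 0.01176 - 0.006609 = 0.005152 mol.
n(H2C2O4) = 0.005152 / 2 = 0.002576 mol.
mass H2C2O4 = 0.002576 x 90.03 = 0.2319 g, so %H2C2O4 = 0.2319/0.3724 x 100 = 62.3%.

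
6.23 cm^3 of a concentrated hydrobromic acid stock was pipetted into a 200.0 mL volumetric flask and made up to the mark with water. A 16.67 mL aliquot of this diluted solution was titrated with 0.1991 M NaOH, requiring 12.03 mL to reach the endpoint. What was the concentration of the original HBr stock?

4.61 M

n(NaOH) = 0.1991 x 0.01203 = 0.002395 mol.
n(HBr) in the aliquot = 0.002395 mol.
[diluted HBr] = 0.002395 / 0.01667 = 0.1437 M.
Dilution factor = 200.0/6.230 = 32.10, so [stock] = 0.1437 x 32.10 = 4.61 M.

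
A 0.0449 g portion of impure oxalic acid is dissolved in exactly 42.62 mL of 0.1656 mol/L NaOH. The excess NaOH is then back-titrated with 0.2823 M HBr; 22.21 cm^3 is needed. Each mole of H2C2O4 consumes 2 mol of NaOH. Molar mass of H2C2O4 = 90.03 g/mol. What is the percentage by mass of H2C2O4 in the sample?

Total n(NaOH) added = 0.1656 x 0.04262 = 0.007058 mol.
n(HBr) used = 0.2823 x 0.02221 = 0.006270 mol, which equals the excess n(NaOH).
So n(NaOH) consumed by the sample = 0.007058 - 0.006270 = 0.0007880 mol.
n(H2C2O4) = 0.0007880 / 2 = 0.0003940 mol.
mass H2C2O4 = 0.0003940 x 90.03 = 0.03547 g, so %H2C2O4 = 0.03547/0.0449 x 100 = 79.0%.

79.0%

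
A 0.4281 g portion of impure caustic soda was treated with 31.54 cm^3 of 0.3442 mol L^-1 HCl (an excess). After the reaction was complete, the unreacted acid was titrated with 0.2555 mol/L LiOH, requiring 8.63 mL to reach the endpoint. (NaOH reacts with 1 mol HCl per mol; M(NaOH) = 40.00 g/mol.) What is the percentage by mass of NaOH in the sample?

80.8%

Total n(HCl) added = 0.3442 x 0.03154 = 0.01086 mol.
n(LiOH) used = 0.2555 x 0.008630 = 0.002205 mol, which equals the excess n(HCl).
So n(HCl) consumed by the sample = 0.01086 - 0.002205 = 0.008651 mol.
n(NaOH) = 0.008651 / 1 = 0.008651 mol.
mass NaOH = 0.008651 x 40.00 = 0.3460 g, so %NaOH = 0.3460/0.4281 x 100 = 80.8%.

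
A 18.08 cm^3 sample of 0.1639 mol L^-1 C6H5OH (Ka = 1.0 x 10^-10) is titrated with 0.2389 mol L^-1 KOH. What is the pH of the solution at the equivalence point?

n(C6H5OH) = 0.1639 x 0.01808 = 0.002963 mol; V(KOH) at equivalence = 0.002963/0.2389 = 0.01240 L.
At equivalence all the acid is converted to C6H5O-; total volume = 0.01808 + 0.01240 = 0.03048 L, so [C6H5O-] = 0.002963/0.03048 = 0.09721 M.
Kb = Kw/Ka = 1.0e-14 / 1.0 x 10^-10 = 0.000100.
[OH^-] = sqrt(Kb x [C6H5O-]) = sqrt(0.000100 x 0.09721) = 0.00312 M.
pOH = 2.51, so pH = 14.00 - 2.51 = 11.49.

11.49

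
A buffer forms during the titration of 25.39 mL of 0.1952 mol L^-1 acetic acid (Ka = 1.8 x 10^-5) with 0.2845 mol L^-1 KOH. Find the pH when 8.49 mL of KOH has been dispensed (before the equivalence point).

4.72

Initial n(CH3COOH) = 0.1952 x 0.02539 = 0.004956 mol.
n(KOH) added = 0.2845 x 0.008490 = 0.002415 mol, converting that many moles of CH3COOH to CH3COO-.
Remaining n(CH3COOH) = 0.002541 mol; n(CH3COO-) = 0.002415 mol.
By Henderson-Hasselbalch, pH = pKa + log([A^-]/[HA]) = 4.74 + log(0.002415/0.002541) = 4.74 + (-0.02) = 4.72.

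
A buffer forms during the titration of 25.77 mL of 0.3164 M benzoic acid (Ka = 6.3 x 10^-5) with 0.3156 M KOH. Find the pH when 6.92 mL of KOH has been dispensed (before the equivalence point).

Initial n(C6H5COOH) = 0.3164 x 0.02577 = 0.008154 mol.
n(KOH) added = 0.3156 x 0.006920 = 0.002184 mol, converting that many moles of C6H5COOH to C6H5COO-.
Remaining n(C6H5COOH) = 0.005970 mol; n(C6H5COO-) = 0.002184 mol.
By Henderson-Hasselbalch, pH = pKa + log([A^-]/[HA]) = 4.20 + log(0.002184/0.005970) = 4.20 + (-0.44) = 3.76.

3.76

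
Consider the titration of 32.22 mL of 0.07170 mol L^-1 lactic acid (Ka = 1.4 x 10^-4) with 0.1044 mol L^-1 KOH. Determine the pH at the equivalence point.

n(HC3H5O3) = 0.07170 x 0.03222 = 0.002310 mol; V(KOH) at equivalence = 0.002310/0.1044 = 0.02213 L.
At equivalence all the acid is converted to C3H5O3-; total volume = 0.03222 + 0.02213 = 0.05435 L, so [C3H5O3-] = 0.002310/0.05435 = 0.04251 M.
Kb = Kw/Ka = 1.0e-14 / 1.4 x 10^-4 = 7.14e-11.
[OH^-] = sqrt(Kb x [C3H5O3-]) = sqrt(7.14e-11 x 0.04251) = 1.74e-6 M.
pOH = 5.76, so pH = 14.00 - 5.76 = 8.24.

8.24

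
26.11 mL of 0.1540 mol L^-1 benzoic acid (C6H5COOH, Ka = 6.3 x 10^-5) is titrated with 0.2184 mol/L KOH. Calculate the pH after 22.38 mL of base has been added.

12.25

n(acid) = 0.1540 x 0.02611 = 0.004021 mol; n(KOH) added = 0.2184 x 0.02238 = 0.004888 mol.
Base is in excess by 0.004888 - 0.004021 = 0.0008669 mol in a total volume of 0.04849 L.
[OH^-] = 0.0008669/0.04849 = 0.01788 M, so pOH = 1.75 and pH = 14.00 - 1.75 = 12.25.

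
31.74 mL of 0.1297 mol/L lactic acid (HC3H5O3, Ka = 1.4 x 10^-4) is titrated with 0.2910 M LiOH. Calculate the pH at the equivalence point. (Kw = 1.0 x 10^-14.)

n(HC3H5O3) = 0.1297 x 0.03174 = 0.004117 mol; V(LiOH) at equivalence = 0.004117/0.2910 = 0.01415 L.
At equivalence all the acid is converted to C3H5O3-; total volume = 0.03174 + 0.01415 = 0.04589 L, so [C3H5O3-] = 0.004117/0.04589 = 0.08971 M.
Kb = Kw/Ka = 1.0e-14 / 1.4 x 10^-4 = 7.14e-11.
[OH^-] = sqrt(Kb x [C3H5O3-]) = sqrt(7.14e-11 x 0.08971) = 2.53e-6 M.
pOH = 5.60, so pH = 14.00 - 5.60 = 8.40.

8.40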